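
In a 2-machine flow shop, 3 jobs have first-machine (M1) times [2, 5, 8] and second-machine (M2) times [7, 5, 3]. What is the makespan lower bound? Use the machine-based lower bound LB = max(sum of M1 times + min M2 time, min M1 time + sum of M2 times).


LB1 = sum(M1 times) + min(M2 times) = 15 + 3 = 18
LB2 = min(M1 times) + sum(M2 times) = 2 + 15 = 17
Lower bound = max(LB1, LB2) = max(18, 17) = 18

18


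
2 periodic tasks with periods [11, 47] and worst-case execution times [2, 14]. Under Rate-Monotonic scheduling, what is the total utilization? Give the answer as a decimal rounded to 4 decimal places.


Compute individual utilizations (exact fractions):
  Task 1: C/T = 2/11 (approx. 0.1818)
  Task 2: C/T = 14/47 (approx. 0.2979)
Total utilization U = 2/11 + 14/47 = 248/517
Rounded to 4 decimal places: U = 0.4797
RM (Liu & Layland) bound for 2 tasks = 0.828427; compare with U = 248/517 (approx. 0.479691)
U <= bound, so schedulable by RM sufficient condition.

0.4797


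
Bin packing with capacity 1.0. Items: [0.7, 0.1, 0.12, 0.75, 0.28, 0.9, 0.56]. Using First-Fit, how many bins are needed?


Place items sequentially using First-Fit:
  Item 0.7 -> new Bin 1
  Item 0.1 -> Bin 1 (now 0.8)
  Item 0.12 -> Bin 1 (now 0.92)
  Item 0.75 -> new Bin 2
  Item 0.28 -> new Bin 3
  Item 0.9 -> new Bin 4
  Item 0.56 -> Bin 3 (now 0.84)
Total bins used = 4

4


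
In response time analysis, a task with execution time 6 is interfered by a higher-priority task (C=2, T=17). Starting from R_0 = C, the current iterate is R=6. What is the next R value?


R_next = C + ceil(R_prev / T_hp) * C_hp
ceil(6 / 17) = ceil(0.3529) = 1
Interference = 1 * 2 = 2
R_next = 6 + 2 = 8

8


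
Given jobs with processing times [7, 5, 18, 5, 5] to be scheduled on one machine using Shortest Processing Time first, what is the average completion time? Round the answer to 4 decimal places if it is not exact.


Sort jobs by processing time (SPT order): [5, 5, 5, 7, 18]
Compute completion times sequentially:
  Job 1: processing = 5, completes at 5
  Job 2: processing = 5, completes at 10
  Job 3: processing = 5, completes at 15
  Job 4: processing = 7, completes at 22
  Job 5: processing = 18, completes at 40
Sum of completion times = 92
Average completion time = 92/5 = 18.4

18.4


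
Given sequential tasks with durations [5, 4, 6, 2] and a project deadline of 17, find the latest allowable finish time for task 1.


LF(activity 1) = deadline - sum of successor durations
Successors: activities 2 through 4 with durations [4, 6, 2]
Sum of successor durations = 12
LF = 17 - 12 = 5

5


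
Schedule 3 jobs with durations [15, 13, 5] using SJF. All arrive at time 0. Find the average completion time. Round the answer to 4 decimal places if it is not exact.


SJF order (ascending): [5, 13, 15]
Completion times:
  Job 1: burst=5, C=5
  Job 2: burst=13, C=18
  Job 3: burst=15, C=33
Average completion = 56/3 = 18.6667

18.6667


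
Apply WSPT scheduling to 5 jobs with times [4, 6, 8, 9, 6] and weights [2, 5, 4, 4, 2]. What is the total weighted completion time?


Compute p/w ratios and sort ascending (WSPT): [(6, 5), (4, 2), (8, 4), (9, 4), (6, 2)]
Compute weighted completion times:
  Job (p=6,w=5): C=6, w*C=5*6=30
  Job (p=4,w=2): C=10, w*C=2*10=20
  Job (p=8,w=4): C=18, w*C=4*18=72
  Job (p=9,w=4): C=27, w*C=4*27=108
  Job (p=6,w=2): C=33, w*C=2*33=66
Total weighted completion time = 296

296


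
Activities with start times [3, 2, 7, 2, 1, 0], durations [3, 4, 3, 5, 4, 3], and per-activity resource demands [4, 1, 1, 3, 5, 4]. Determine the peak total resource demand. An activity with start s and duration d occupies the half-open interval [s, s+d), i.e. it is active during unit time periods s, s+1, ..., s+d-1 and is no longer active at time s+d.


Each activity i is active on [start_i, start_i + duration_i).
Compute total resource usage per time slot:
  t=0: active resources = [4], total = 4
  t=1: active resources = [5, 4], total = 9
  t=2: active resources = [1, 3, 5, 4], total = 13
  t=3: active resources = [4, 1, 3, 5], total = 13
  t=4: active resources = [4, 1, 3, 5], total = 13
  t=5: active resources = [4, 1, 3], total = 8
  t=6: active resources = [3], total = 3
  t=7: active resources = [1], total = 1
  t=8: active resources = [1], total = 1
  t=9: active resources = [1], total = 1
Peak resource demand = 13

13


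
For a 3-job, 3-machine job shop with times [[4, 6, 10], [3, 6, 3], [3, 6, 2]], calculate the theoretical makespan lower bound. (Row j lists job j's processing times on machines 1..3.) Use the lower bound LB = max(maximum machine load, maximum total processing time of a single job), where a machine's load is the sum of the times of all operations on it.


Machine loads:
  Machine 1: 4 + 3 + 3 = 10
  Machine 2: 6 + 6 + 6 = 18
  Machine 3: 10 + 3 + 2 = 15
Max machine load = 18
Job totals:
  Job 1: 20
  Job 2: 12
  Job 3: 11
Max job total = 20
Lower bound = max(18, 20) = 20

20


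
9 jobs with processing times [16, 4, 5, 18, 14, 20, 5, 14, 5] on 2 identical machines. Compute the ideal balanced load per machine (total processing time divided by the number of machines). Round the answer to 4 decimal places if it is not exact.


Total processing time = 16 + 4 + 5 + 18 + 14 + 20 + 5 + 14 + 5 = 101
Number of machines = 2
Ideal balanced load = 101 / 2 = 50.5

50.5


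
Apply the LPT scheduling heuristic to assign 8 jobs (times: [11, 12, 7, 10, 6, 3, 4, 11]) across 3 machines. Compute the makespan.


Sort jobs in decreasing order (LPT): [12, 11, 11, 10, 7, 6, 4, 3]
Assign each job to the least loaded machine:
  Machine 1: jobs [12, 6, 4], load = 22
  Machine 2: jobs [11, 10], load = 21
  Machine 3: jobs [11, 7, 3], load = 21
Makespan = max load = 22

22


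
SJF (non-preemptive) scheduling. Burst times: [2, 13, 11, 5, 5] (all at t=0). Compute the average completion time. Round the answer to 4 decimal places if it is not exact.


SJF order (ascending): [2, 5, 5, 11, 13]
Completion times:
  Job 1: burst=2, C=2
  Job 2: burst=5, C=7
  Job 3: burst=5, C=12
  Job 4: burst=11, C=23
  Job 5: burst=13, C=36
Average completion = 80/5 = 16.0

16.0


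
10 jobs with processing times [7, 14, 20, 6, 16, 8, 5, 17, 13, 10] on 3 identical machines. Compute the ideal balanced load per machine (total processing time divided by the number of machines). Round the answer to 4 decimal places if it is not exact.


Total processing time = 7 + 14 + 20 + 6 + 16 + 8 + 5 + 17 + 13 + 10 = 116
Number of machines = 3
Ideal balanced load = 116 / 3 = 38.6667

38.6667


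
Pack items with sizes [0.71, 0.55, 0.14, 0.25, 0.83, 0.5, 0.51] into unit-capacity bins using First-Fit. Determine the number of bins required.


Place items sequentially using First-Fit:
  Item 0.71 -> new Bin 1
  Item 0.55 -> new Bin 2
  Item 0.14 -> Bin 1 (now 0.85)
  Item 0.25 -> Bin 2 (now 0.8)
  Item 0.83 -> new Bin 3
  Item 0.5 -> new Bin 4
  Item 0.51 -> new Bin 5
Total bins used = 5

5


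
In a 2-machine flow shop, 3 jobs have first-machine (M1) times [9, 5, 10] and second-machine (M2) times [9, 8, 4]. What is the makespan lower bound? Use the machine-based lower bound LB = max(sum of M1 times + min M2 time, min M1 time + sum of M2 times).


LB1 = sum(M1 times) + min(M2 times) = 24 + 4 = 28
LB2 = min(M1 times) + sum(M2 times) = 5 + 21 = 26
Lower bound = max(LB1, LB2) = max(28, 26) = 28

28


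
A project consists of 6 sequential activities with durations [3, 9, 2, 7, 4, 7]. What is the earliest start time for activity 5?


Activity 5 starts after activities 1 through 4 complete.
Predecessor durations: [3, 9, 2, 7]
ES = 3 + 9 + 2 + 7 = 21

21


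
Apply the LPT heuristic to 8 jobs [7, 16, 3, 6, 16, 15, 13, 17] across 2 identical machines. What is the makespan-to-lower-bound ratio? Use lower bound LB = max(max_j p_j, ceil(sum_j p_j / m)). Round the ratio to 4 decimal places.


LPT order: [17, 16, 16, 15, 13, 7, 6, 3]
Machine loads after assignment: [48, 45]
LPT makespan = 48
Lower bound = max(max_job, ceil(total/2)) = max(17, 47) = 47
Ratio = 48 / 47 = 1.0213

1.0213


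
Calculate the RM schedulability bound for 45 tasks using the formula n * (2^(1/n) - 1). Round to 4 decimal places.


Compute 2^(1/45) = 1.0155225125
Subtract 1: 1.0155225125 - 1 = 0.0155225125
Multiply by n: 45 * 0.0155225125 = 0.6985130625
Round to 4 dp: 0.6985

0.6985


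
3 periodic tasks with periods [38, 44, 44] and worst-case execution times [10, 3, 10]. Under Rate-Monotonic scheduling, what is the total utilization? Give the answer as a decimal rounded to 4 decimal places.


Compute individual utilizations (exact fractions):
  Task 1: C/T = 10/38 = 5/19 (approx. 0.2632)
  Task 2: C/T = 3/44 (approx. 0.0682)
  Task 3: C/T = 10/44 = 5/22 (approx. 0.2273)
Total utilization U = 5/19 + 3/44 + 5/22 = 467/836
Rounded to 4 decimal places: U = 0.5586
RM (Liu & Layland) bound for 3 tasks = 0.779763; compare with U = 467/836 (approx. 0.558612)
U <= bound, so schedulable by RM sufficient condition.

0.5586


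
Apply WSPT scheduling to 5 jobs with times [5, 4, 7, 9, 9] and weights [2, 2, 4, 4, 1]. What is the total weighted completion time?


Compute p/w ratios and sort ascending (WSPT): [(7, 4), (4, 2), (9, 4), (5, 2), (9, 1)]
Compute weighted completion times:
  Job (p=7,w=4): C=7, w*C=4*7=28
  Job (p=4,w=2): C=11, w*C=2*11=22
  Job (p=9,w=4): C=20, w*C=4*20=80
  Job (p=5,w=2): C=25, w*C=2*25=50
  Job (p=9,w=1): C=34, w*C=1*34=34
Total weighted completion time = 214

214


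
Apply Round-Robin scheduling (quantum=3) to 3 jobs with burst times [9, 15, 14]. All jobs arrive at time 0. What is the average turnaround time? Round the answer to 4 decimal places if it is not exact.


Time quantum = 3
Execution trace:
  J1 runs 3 units, time = 3
  J2 runs 3 units, time = 6
  J3 runs 3 units, time = 9
  J1 runs 3 units, time = 12
  J2 runs 3 units, time = 15
  J3 runs 3 units, time = 18
  J1 runs 3 units, time = 21
  J2 runs 3 units, time = 24
  J3 runs 3 units, time = 27
  J2 runs 3 units, time = 30
  J3 runs 3 units, time = 33
  J2 runs 3 units, time = 36
  J3 runs 2 units, time = 38
Finish times: [21, 36, 38]
Average turnaround = 95/3 = 31.6667

31.6667


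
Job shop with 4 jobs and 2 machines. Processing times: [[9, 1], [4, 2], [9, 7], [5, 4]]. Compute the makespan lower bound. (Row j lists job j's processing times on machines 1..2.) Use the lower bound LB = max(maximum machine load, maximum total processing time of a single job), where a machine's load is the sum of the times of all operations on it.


Machine loads:
  Machine 1: 9 + 4 + 9 + 5 = 27
  Machine 2: 1 + 2 + 7 + 4 = 14
Max machine load = 27
Job totals:
  Job 1: 10
  Job 2: 6
  Job 3: 16
  Job 4: 9
Max job total = 16
Lower bound = max(27, 16) = 27

27


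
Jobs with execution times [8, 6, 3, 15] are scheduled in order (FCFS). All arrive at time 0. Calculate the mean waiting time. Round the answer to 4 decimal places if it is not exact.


FCFS order (as given): [8, 6, 3, 15]
Waiting times:
  Job 1: wait = 0
  Job 2: wait = 8
  Job 3: wait = 14
  Job 4: wait = 17
Sum of waiting times = 39
Average waiting time = 39/4 = 9.75

9.75


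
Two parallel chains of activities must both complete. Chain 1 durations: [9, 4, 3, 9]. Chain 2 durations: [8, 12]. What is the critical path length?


Path A total = 9 + 4 + 3 + 9 = 25
Path B total = 8 + 12 = 20
Critical path = longest path = max(25, 20) = 25

25


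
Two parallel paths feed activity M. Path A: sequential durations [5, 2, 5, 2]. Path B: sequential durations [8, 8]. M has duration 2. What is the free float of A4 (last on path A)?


ES(A4) = sum of predecessors on chain A = 12
EF(A4) = ES + duration = 12 + 2 = 14
Successor of A4 is M. ES(M) = max(sum(A), sum(B)) = max(14, 16) = 16
Free float = ES(successor) - EF(current) = 16 - 14 = 2

2


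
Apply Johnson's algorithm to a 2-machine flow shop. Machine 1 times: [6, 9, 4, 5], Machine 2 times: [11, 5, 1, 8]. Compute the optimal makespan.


Apply Johnson's rule:
  Group 1 (a <= b): [(4, 5, 8), (1, 6, 11)]
  Group 2 (a > b): [(2, 9, 5), (3, 4, 1)]
Optimal job order: [4, 1, 2, 3]
Schedule:
  Job 4: M1 done at 5, M2 done at 13
  Job 1: M1 done at 11, M2 done at 24
  Job 2: M1 done at 20, M2 done at 29
  Job 3: M1 done at 24, M2 done at 30
Makespan = 30

30


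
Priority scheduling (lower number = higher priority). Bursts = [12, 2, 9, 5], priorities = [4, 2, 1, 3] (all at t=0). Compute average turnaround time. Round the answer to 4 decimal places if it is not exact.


Sort by priority (ascending = highest first):
Order: [(1, 9), (2, 2), (3, 5), (4, 12)]
Completion times:
  Priority 1, burst=9, C=9
  Priority 2, burst=2, C=11
  Priority 3, burst=5, C=16
  Priority 4, burst=12, C=28
Average turnaround = 64/4 = 16.0

16.0


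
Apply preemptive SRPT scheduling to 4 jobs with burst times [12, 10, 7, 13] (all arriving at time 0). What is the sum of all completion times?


Since all jobs arrive at t=0, SRPT equals SPT ordering.
SPT order: [7, 10, 12, 13]
Completion times:
  Job 1: p=7, C=7
  Job 2: p=10, C=17
  Job 3: p=12, C=29
  Job 4: p=13, C=42
Total completion time = 7 + 17 + 29 + 42 = 95

95


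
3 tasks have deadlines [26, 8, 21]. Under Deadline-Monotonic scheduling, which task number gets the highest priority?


Sort tasks by relative deadline (ascending):
  Task 2: deadline = 8
  Task 3: deadline = 21
  Task 1: deadline = 26
Priority order (highest first): [2, 3, 1]
Highest priority task = 2

2


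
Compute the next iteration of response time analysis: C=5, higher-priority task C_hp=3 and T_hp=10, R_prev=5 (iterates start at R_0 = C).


R_next = C + ceil(R_prev / T_hp) * C_hp
ceil(5 / 10) = ceil(0.5) = 1
Interference = 1 * 3 = 3
R_next = 5 + 3 = 8

8


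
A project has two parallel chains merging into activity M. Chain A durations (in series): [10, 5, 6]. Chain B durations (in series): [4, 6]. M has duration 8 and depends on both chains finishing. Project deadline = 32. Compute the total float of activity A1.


Forward pass: ES(A1) = sum of predecessors on chain A = 0
EF = ES + duration = 0 + 10 = 10
Backward pass: LF(M) = deadline = 32; LS(M) = 32 - 8 = 24
LF(A1) = LS(M) - sum(successors on chain A) = 24 - 11 = 13
LS = LF - duration = 13 - 10 = 3
Total float = LS - ES = 3 - 0 = 3

3


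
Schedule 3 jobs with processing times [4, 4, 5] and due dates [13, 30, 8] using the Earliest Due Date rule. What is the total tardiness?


Sort by due date (EDD order): [(5, 8), (4, 13), (4, 30)]
Compute completion times and tardiness:
  Job 1: p=5, d=8, C=5, tardiness=max(0,5-8)=0
  Job 2: p=4, d=13, C=9, tardiness=max(0,9-13)=0
  Job 3: p=4, d=30, C=13, tardiness=max(0,13-30)=0
Total tardiness = 0

0


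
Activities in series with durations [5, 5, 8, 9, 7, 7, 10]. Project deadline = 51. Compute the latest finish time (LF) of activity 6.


LF(activity 6) = deadline - sum of successor durations
Successors: activities 7 through 7 with durations [10]
Sum of successor durations = 10
LF = 51 - 10 = 41

41


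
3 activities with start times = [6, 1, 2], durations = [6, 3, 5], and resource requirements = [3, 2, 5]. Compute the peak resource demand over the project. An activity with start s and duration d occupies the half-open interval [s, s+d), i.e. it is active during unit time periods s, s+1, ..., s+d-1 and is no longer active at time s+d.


Each activity i is active on [start_i, start_i + duration_i).
Compute total resource usage per time slot:
  t=0: active resources = [], total = 0
  t=1: active resources = [2], total = 2
  t=2: active resources = [2, 5], total = 7
  t=3: active resources = [2, 5], total = 7
  t=4: active resources = [5], total = 5
  t=5: active resources = [5], total = 5
  t=6: active resources = [3, 5], total = 8
  t=7: active resources = [3], total = 3
  t=8: active resources = [3], total = 3
  t=9: active resources = [3], total = 3
  t=10: active resources = [3], total = 3
  t=11: active resources = [3], total = 3
Peak resource demand = 8

8


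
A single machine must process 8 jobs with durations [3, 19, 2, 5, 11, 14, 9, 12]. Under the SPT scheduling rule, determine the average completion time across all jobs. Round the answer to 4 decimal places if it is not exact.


Sort jobs by processing time (SPT order): [2, 3, 5, 9, 11, 12, 14, 19]
Compute completion times sequentially:
  Job 1: processing = 2, completes at 2
  Job 2: processing = 3, completes at 5
  Job 3: processing = 5, completes at 10
  Job 4: processing = 9, completes at 19
  Job 5: processing = 11, completes at 30
  Job 6: processing = 12, completes at 42
  Job 7: processing = 14, completes at 56
  Job 8: processing = 19, completes at 75
Sum of completion times = 239
Average completion time = 239/8 = 29.875

29.875


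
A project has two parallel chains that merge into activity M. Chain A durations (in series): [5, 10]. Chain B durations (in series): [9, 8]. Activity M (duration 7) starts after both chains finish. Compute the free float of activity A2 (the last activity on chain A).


ES(A2) = sum of predecessors on chain A = 5
EF(A2) = ES + duration = 5 + 10 = 15
Successor of A2 is M. ES(M) = max(sum(A), sum(B)) = max(15, 17) = 17
Free float = ES(successor) - EF(current) = 17 - 15 = 2

2


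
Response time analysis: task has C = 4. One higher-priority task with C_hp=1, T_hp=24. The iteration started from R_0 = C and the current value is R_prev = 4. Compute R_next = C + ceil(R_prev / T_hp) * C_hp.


R_next = C + ceil(R_prev / T_hp) * C_hp
ceil(4 / 24) = ceil(0.1667) = 1
Interference = 1 * 1 = 1
R_next = 4 + 1 = 5

5


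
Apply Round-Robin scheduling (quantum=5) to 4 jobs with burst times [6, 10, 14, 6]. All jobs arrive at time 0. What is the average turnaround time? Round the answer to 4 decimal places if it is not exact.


Time quantum = 5
Execution trace:
  J1 runs 5 units, time = 5
  J2 runs 5 units, time = 10
  J3 runs 5 units, time = 15
  J4 runs 5 units, time = 20
  J1 runs 1 units, time = 21
  J2 runs 5 units, time = 26
  J3 runs 5 units, time = 31
  J4 runs 1 units, time = 32
  J3 runs 4 units, time = 36
Finish times: [21, 26, 36, 32]
Average turnaround = 115/4 = 28.75

28.75


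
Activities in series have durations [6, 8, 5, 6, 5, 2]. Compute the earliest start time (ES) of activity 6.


Activity 6 starts after activities 1 through 5 complete.
Predecessor durations: [6, 8, 5, 6, 5]
ES = 6 + 8 + 5 + 6 + 5 = 30

30


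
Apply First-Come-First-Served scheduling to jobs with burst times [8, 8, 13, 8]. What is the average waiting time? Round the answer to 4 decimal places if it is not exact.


FCFS order (as given): [8, 8, 13, 8]
Waiting times:
  Job 1: wait = 0
  Job 2: wait = 8
  Job 3: wait = 16
  Job 4: wait = 29
Sum of waiting times = 53
Average waiting time = 53/4 = 13.25

13.25


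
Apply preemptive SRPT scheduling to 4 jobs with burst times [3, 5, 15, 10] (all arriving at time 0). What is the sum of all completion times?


Since all jobs arrive at t=0, SRPT equals SPT ordering.
SPT order: [3, 5, 10, 15]
Completion times:
  Job 1: p=3, C=3
  Job 2: p=5, C=8
  Job 3: p=10, C=18
  Job 4: p=15, C=33
Total completion time = 3 + 8 + 18 + 33 = 62

62


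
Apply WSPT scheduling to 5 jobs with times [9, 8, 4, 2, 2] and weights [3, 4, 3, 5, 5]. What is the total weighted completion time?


Compute p/w ratios and sort ascending (WSPT): [(2, 5), (2, 5), (4, 3), (8, 4), (9, 3)]
Compute weighted completion times:
  Job (p=2,w=5): C=2, w*C=5*2=10
  Job (p=2,w=5): C=4, w*C=5*4=20
  Job (p=4,w=3): C=8, w*C=3*8=24
  Job (p=8,w=4): C=16, w*C=4*16=64
  Job (p=9,w=3): C=25, w*C=3*25=75
Total weighted completion time = 193

193


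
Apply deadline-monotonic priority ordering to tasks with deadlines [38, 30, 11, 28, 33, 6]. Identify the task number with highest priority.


Sort tasks by relative deadline (ascending):
  Task 6: deadline = 6
  Task 3: deadline = 11
  Task 4: deadline = 28
  Task 2: deadline = 30
  Task 5: deadline = 33
  Task 1: deadline = 38
Priority order (highest first): [6, 3, 4, 2, 5, 1]
Highest priority task = 6

6


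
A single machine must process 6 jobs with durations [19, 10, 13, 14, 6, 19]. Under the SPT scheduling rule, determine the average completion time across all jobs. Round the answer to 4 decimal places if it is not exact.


Sort jobs by processing time (SPT order): [6, 10, 13, 14, 19, 19]
Compute completion times sequentially:
  Job 1: processing = 6, completes at 6
  Job 2: processing = 10, completes at 16
  Job 3: processing = 13, completes at 29
  Job 4: processing = 14, completes at 43
  Job 5: processing = 19, completes at 62
  Job 6: processing = 19, completes at 81
Sum of completion times = 237
Average completion time = 237/6 = 39.5

39.5


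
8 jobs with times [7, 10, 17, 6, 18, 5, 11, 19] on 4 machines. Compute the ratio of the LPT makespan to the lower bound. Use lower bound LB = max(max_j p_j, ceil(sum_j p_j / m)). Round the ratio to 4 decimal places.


LPT order: [19, 18, 17, 11, 10, 7, 6, 5]
Machine loads after assignment: [24, 24, 24, 21]
LPT makespan = 24
Lower bound = max(max_job, ceil(total/4)) = max(19, 24) = 24
Ratio = 24 / 24 = 1.0

1.0


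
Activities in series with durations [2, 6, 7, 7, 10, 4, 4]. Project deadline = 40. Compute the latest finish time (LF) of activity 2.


LF(activity 2) = deadline - sum of successor durations
Successors: activities 3 through 7 with durations [7, 7, 10, 4, 4]
Sum of successor durations = 32
LF = 40 - 32 = 8

8


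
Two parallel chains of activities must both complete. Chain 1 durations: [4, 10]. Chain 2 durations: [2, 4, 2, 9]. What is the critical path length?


Path A total = 4 + 10 = 14
Path B total = 2 + 4 + 2 + 9 = 17
Critical path = longest path = max(14, 17) = 17

17


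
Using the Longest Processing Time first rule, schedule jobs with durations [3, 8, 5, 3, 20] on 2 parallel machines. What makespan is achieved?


Sort jobs in decreasing order (LPT): [20, 8, 5, 3, 3]
Assign each job to the least loaded machine:
  Machine 1: jobs [20], load = 20
  Machine 2: jobs [8, 5, 3, 3], load = 19
Makespan = max load = 20

20


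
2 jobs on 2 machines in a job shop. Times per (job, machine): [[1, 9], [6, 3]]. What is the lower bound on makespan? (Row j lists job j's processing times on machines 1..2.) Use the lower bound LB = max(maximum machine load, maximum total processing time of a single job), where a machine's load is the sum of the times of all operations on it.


Machine loads:
  Machine 1: 1 + 6 = 7
  Machine 2: 9 + 3 = 12
Max machine load = 12
Job totals:
  Job 1: 10
  Job 2: 9
Max job total = 10
Lower bound = max(12, 10) = 12

12


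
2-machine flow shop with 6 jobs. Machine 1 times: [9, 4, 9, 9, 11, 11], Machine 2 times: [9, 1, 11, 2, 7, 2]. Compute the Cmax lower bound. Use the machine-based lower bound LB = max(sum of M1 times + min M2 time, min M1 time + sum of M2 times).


LB1 = sum(M1 times) + min(M2 times) = 53 + 1 = 54
LB2 = min(M1 times) + sum(M2 times) = 4 + 32 = 36
Lower bound = max(LB1, LB2) = max(54, 36) = 54

54


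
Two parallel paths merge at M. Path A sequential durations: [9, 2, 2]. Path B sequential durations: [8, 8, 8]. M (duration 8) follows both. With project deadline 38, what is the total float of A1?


Forward pass: ES(A1) = sum of predecessors on chain A = 0
EF = ES + duration = 0 + 9 = 9
Backward pass: LF(M) = deadline = 38; LS(M) = 38 - 8 = 30
LF(A1) = LS(M) - sum(successors on chain A) = 30 - 4 = 26
LS = LF - duration = 26 - 9 = 17
Total float = LS - ES = 17 - 0 = 17

17


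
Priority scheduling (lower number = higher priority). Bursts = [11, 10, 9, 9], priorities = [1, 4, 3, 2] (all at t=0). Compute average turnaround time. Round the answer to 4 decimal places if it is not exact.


Sort by priority (ascending = highest first):
Order: [(1, 11), (2, 9), (3, 9), (4, 10)]
Completion times:
  Priority 1, burst=11, C=11
  Priority 2, burst=9, C=20
  Priority 3, burst=9, C=29
  Priority 4, burst=10, C=39
Average turnaround = 99/4 = 24.75

24.75


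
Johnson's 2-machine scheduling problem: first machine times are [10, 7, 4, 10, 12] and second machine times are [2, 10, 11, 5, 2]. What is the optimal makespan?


Apply Johnson's rule:
  Group 1 (a <= b): [(3, 4, 11), (2, 7, 10)]
  Group 2 (a > b): [(4, 10, 5), (1, 10, 2), (5, 12, 2)]
Optimal job order: [3, 2, 4, 1, 5]
Schedule:
  Job 3: M1 done at 4, M2 done at 15
  Job 2: M1 done at 11, M2 done at 25
  Job 4: M1 done at 21, M2 done at 30
  Job 1: M1 done at 31, M2 done at 33
  Job 5: M1 done at 43, M2 done at 45
Makespan = 45

45


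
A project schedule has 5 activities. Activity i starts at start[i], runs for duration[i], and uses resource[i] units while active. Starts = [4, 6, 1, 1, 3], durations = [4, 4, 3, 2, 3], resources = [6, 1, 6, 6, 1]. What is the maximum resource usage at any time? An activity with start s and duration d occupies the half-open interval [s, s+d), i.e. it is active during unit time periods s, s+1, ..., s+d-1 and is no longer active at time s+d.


Each activity i is active on [start_i, start_i + duration_i).
Compute total resource usage per time slot:
  t=0: active resources = [], total = 0
  t=1: active resources = [6, 6], total = 12
  t=2: active resources = [6, 6], total = 12
  t=3: active resources = [6, 1], total = 7
  t=4: active resources = [6, 1], total = 7
  t=5: active resources = [6, 1], total = 7
  t=6: active resources = [6, 1], total = 7
  t=7: active resources = [6, 1], total = 7
  t=8: active resources = [1], total = 1
  t=9: active resources = [1], total = 1
Peak resource demand = 12

12


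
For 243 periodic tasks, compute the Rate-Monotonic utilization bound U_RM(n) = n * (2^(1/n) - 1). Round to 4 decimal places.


Compute 2^(1/243) = 1.0028565297
Subtract 1: 1.0028565297 - 1 = 0.0028565297
Multiply by n: 243 * 0.0028565297 = 0.6941367171
Round to 4 dp: 0.6941

0.6941


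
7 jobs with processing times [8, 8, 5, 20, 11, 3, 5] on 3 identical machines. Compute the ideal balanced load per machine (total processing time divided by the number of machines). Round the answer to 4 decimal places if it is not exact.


Total processing time = 8 + 8 + 5 + 20 + 11 + 3 + 5 = 60
Number of machines = 3
Ideal balanced load = 60 / 3 = 20.0

20.0


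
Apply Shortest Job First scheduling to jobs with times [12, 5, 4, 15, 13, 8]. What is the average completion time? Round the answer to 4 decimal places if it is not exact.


SJF order (ascending): [4, 5, 8, 12, 13, 15]
Completion times:
  Job 1: burst=4, C=4
  Job 2: burst=5, C=9
  Job 3: burst=8, C=17
  Job 4: burst=12, C=29
  Job 5: burst=13, C=42
  Job 6: burst=15, C=57
Average completion = 158/6 = 26.3333

26.3333


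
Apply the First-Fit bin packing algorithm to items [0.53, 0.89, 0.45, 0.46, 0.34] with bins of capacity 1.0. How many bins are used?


Place items sequentially using First-Fit:
  Item 0.53 -> new Bin 1
  Item 0.89 -> new Bin 2
  Item 0.45 -> Bin 1 (now 0.98)
  Item 0.46 -> new Bin 3
  Item 0.34 -> Bin 3 (now 0.8)
Total bins used = 3

3


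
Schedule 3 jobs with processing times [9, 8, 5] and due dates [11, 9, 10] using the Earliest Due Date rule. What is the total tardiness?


Sort by due date (EDD order): [(8, 9), (5, 10), (9, 11)]
Compute completion times and tardiness:
  Job 1: p=8, d=9, C=8, tardiness=max(0,8-9)=0
  Job 2: p=5, d=10, C=13, tardiness=max(0,13-10)=3
  Job 3: p=9, d=11, C=22, tardiness=max(0,22-11)=11
Total tardiness = 14

14


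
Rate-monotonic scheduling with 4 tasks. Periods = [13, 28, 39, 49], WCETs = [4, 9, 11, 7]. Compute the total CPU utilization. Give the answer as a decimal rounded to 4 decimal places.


Compute individual utilizations (exact fractions):
  Task 1: C/T = 4/13 (approx. 0.3077)
  Task 2: C/T = 9/28 (approx. 0.3214)
  Task 3: C/T = 11/39 (approx. 0.2821)
  Task 4: C/T = 7/49 = 1/7 (approx. 0.1429)
Total utilization U = 4/13 + 9/28 + 11/39 + 1/7 = 1151/1092
Rounded to 4 decimal places: U = 1.0540
RM (Liu & Layland) bound for 4 tasks = 0.756828; compare with U = 1151/1092 (approx. 1.054029)
U > 1, so the task set is not schedulable (processor overloaded).

1.0540


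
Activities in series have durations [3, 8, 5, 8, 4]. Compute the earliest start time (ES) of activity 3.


Activity 3 starts after activities 1 through 2 complete.
Predecessor durations: [3, 8]
ES = 3 + 8 = 11

11


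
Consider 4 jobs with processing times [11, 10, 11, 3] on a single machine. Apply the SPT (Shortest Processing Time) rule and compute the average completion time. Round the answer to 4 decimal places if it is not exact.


Sort jobs by processing time (SPT order): [3, 10, 11, 11]
Compute completion times sequentially:
  Job 1: processing = 3, completes at 3
  Job 2: processing = 10, completes at 13
  Job 3: processing = 11, completes at 24
  Job 4: processing = 11, completes at 35
Sum of completion times = 75
Average completion time = 75/4 = 18.75

18.75


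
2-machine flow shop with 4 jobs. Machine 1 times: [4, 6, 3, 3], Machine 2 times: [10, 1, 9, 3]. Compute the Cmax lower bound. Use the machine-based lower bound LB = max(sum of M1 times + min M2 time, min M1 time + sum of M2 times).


LB1 = sum(M1 times) + min(M2 times) = 16 + 1 = 17
LB2 = min(M1 times) + sum(M2 times) = 3 + 23 = 26
Lower bound = max(LB1, LB2) = max(17, 26) = 26

26


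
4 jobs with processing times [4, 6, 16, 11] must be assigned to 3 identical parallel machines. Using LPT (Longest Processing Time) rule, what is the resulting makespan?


Sort jobs in decreasing order (LPT): [16, 11, 6, 4]
Assign each job to the least loaded machine:
  Machine 1: jobs [16], load = 16
  Machine 2: jobs [11], load = 11
  Machine 3: jobs [6, 4], load = 10
Makespan = max load = 16

16


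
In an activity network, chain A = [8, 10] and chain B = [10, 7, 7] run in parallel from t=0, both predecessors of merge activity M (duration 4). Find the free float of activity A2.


ES(A2) = sum of predecessors on chain A = 8
EF(A2) = ES + duration = 8 + 10 = 18
Successor of A2 is M. ES(M) = max(sum(A), sum(B)) = max(18, 24) = 24
Free float = ES(successor) - EF(current) = 24 - 18 = 6

6


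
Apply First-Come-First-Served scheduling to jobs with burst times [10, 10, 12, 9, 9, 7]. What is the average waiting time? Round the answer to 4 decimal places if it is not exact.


FCFS order (as given): [10, 10, 12, 9, 9, 7]
Waiting times:
  Job 1: wait = 0
  Job 2: wait = 10
  Job 3: wait = 20
  Job 4: wait = 32
  Job 5: wait = 41
  Job 6: wait = 50
Sum of waiting times = 153
Average waiting time = 153/6 = 25.5

25.5


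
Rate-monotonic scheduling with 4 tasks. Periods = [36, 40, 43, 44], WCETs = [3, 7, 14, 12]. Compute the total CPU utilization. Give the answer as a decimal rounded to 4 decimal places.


Compute individual utilizations (exact fractions):
  Task 1: C/T = 3/36 = 1/12 (approx. 0.0833)
  Task 2: C/T = 7/40 (approx. 0.175)
  Task 3: C/T = 14/43 (approx. 0.3256)
  Task 4: C/T = 12/44 = 3/11 (approx. 0.2727)
Total utilization U = 1/12 + 7/40 + 14/43 + 3/11 = 48623/56760
Rounded to 4 decimal places: U = 0.8566
RM (Liu & Layland) bound for 4 tasks = 0.756828; compare with U = 48623/56760 (approx. 0.856642)
bound < U <= 1, so the RM sufficient condition is not met (inconclusive; an exact test such as response-time analysis is needed).

0.8566


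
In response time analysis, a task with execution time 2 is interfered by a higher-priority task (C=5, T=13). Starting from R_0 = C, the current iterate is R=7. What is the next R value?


R_next = C + ceil(R_prev / T_hp) * C_hp
ceil(7 / 13) = ceil(0.5385) = 1
Interference = 1 * 5 = 5
R_next = 2 + 5 = 7
R_next = R_prev, so the iteration has converged (response time = 7).

7


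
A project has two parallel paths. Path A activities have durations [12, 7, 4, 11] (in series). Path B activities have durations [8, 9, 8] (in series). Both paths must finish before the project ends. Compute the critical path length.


Path A total = 12 + 7 + 4 + 11 = 34
Path B total = 8 + 9 + 8 = 25
Critical path = longest path = max(34, 25) = 34

34


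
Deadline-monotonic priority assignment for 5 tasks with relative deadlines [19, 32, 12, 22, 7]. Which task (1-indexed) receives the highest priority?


Sort tasks by relative deadline (ascending):
  Task 5: deadline = 7
  Task 3: deadline = 12
  Task 1: deadline = 19
  Task 4: deadline = 22
  Task 2: deadline = 32
Priority order (highest first): [5, 3, 1, 4, 2]
Highest priority task = 5

5


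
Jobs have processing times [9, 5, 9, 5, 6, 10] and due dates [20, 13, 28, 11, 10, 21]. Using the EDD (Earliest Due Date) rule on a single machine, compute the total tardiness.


Sort by due date (EDD order): [(6, 10), (5, 11), (5, 13), (9, 20), (10, 21), (9, 28)]
Compute completion times and tardiness:
  Job 1: p=6, d=10, C=6, tardiness=max(0,6-10)=0
  Job 2: p=5, d=11, C=11, tardiness=max(0,11-11)=0
  Job 3: p=5, d=13, C=16, tardiness=max(0,16-13)=3
  Job 4: p=9, d=20, C=25, tardiness=max(0,25-20)=5
  Job 5: p=10, d=21, C=35, tardiness=max(0,35-21)=14
  Job 6: p=9, d=28, C=44, tardiness=max(0,44-28)=16
Total tardiness = 38

38


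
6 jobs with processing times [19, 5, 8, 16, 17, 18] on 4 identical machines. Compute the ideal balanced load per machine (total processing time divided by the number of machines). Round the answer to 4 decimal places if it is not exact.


Total processing time = 19 + 5 + 8 + 16 + 17 + 18 = 83
Number of machines = 4
Ideal balanced load = 83 / 4 = 20.75

20.75


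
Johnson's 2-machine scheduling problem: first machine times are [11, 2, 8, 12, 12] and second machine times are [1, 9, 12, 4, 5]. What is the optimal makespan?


Apply Johnson's rule:
  Group 1 (a <= b): [(2, 2, 9), (3, 8, 12)]
  Group 2 (a > b): [(5, 12, 5), (4, 12, 4), (1, 11, 1)]
Optimal job order: [2, 3, 5, 4, 1]
Schedule:
  Job 2: M1 done at 2, M2 done at 11
  Job 3: M1 done at 10, M2 done at 23
  Job 5: M1 done at 22, M2 done at 28
  Job 4: M1 done at 34, M2 done at 38
  Job 1: M1 done at 45, M2 done at 46
Makespan = 46

46


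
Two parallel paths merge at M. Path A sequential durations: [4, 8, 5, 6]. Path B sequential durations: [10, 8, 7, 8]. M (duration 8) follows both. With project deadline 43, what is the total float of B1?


Forward pass: ES(B1) = sum of predecessors on chain B = 0
EF = ES + duration = 0 + 10 = 10
Backward pass: LF(M) = deadline = 43; LS(M) = 43 - 8 = 35
LF(B1) = LS(M) - sum(successors on chain B) = 35 - 23 = 12
LS = LF - duration = 12 - 10 = 2
Total float = LS - ES = 2 - 0 = 2

2


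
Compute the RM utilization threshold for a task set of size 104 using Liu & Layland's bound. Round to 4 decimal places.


Compute 2^(1/104) = 1.0066871365
Subtract 1: 1.0066871365 - 1 = 0.0066871365
Multiply by n: 104 * 0.0066871365 = 0.6954621960
Round to 4 dp: 0.6955

0.6955


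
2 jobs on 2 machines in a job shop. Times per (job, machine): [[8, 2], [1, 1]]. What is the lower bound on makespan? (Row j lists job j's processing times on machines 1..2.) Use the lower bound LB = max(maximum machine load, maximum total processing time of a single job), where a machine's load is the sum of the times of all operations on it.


Machine loads:
  Machine 1: 8 + 1 = 9
  Machine 2: 2 + 1 = 3
Max machine load = 9
Job totals:
  Job 1: 10
  Job 2: 2
Max job total = 10
Lower bound = max(9, 10) = 10

10


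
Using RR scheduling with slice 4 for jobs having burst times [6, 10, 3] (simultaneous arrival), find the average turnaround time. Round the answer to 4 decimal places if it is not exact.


Time quantum = 4
Execution trace:
  J1 runs 4 units, time = 4
  J2 runs 4 units, time = 8
  J3 runs 3 units, time = 11
  J1 runs 2 units, time = 13
  J2 runs 4 units, time = 17
  J2 runs 2 units, time = 19
Finish times: [13, 19, 11]
Average turnaround = 43/3 = 14.3333

14.3333


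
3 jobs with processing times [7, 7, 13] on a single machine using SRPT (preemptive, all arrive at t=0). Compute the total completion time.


Since all jobs arrive at t=0, SRPT equals SPT ordering.
SPT order: [7, 7, 13]
Completion times:
  Job 1: p=7, C=7
  Job 2: p=7, C=14
  Job 3: p=13, C=27
Total completion time = 7 + 14 + 27 = 48

48


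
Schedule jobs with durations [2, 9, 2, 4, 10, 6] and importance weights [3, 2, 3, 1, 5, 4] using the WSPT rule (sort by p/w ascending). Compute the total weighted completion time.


Compute p/w ratios and sort ascending (WSPT): [(2, 3), (2, 3), (6, 4), (10, 5), (4, 1), (9, 2)]
Compute weighted completion times:
  Job (p=2,w=3): C=2, w*C=3*2=6
  Job (p=2,w=3): C=4, w*C=3*4=12
  Job (p=6,w=4): C=10, w*C=4*10=40
  Job (p=10,w=5): C=20, w*C=5*20=100
  Job (p=4,w=1): C=24, w*C=1*24=24
  Job (p=9,w=2): C=33, w*C=2*33=66
Total weighted completion time = 248

248


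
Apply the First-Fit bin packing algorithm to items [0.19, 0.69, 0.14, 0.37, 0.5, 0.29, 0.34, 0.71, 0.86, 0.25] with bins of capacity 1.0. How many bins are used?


Place items sequentially using First-Fit:
  Item 0.19 -> new Bin 1
  Item 0.69 -> Bin 1 (now 0.88)
  Item 0.14 -> new Bin 2
  Item 0.37 -> Bin 2 (now 0.51)
  Item 0.5 -> new Bin 3
  Item 0.29 -> Bin 2 (now 0.8)
  Item 0.34 -> Bin 3 (now 0.84)
  Item 0.71 -> new Bin 4
  Item 0.86 -> new Bin 5
  Item 0.25 -> Bin 4 (now 0.96)
Total bins used = 5

5


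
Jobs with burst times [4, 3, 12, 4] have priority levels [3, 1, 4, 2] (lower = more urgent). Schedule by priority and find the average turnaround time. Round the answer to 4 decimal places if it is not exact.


Sort by priority (ascending = highest first):
Order: [(1, 3), (2, 4), (3, 4), (4, 12)]
Completion times:
  Priority 1, burst=3, C=3
  Priority 2, burst=4, C=7
  Priority 3, burst=4, C=11
  Priority 4, burst=12, C=23
Average turnaround = 44/4 = 11.0

11.0


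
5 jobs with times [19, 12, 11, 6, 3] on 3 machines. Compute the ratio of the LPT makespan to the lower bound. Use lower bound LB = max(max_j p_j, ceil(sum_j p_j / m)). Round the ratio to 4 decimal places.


LPT order: [19, 12, 11, 6, 3]
Machine loads after assignment: [19, 15, 17]
LPT makespan = 19
Lower bound = max(max_job, ceil(total/3)) = max(19, 17) = 19
Ratio = 19 / 19 = 1.0

1.0


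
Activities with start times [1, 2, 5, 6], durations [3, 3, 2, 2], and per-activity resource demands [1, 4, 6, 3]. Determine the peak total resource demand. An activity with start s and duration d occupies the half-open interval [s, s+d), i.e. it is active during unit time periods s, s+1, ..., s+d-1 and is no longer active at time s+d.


Each activity i is active on [start_i, start_i + duration_i).
Compute total resource usage per time slot:
  t=0: active resources = [], total = 0
  t=1: active resources = [1], total = 1
  t=2: active resources = [1, 4], total = 5
  t=3: active resources = [1, 4], total = 5
  t=4: active resources = [4], total = 4
  t=5: active resources = [6], total = 6
  t=6: active resources = [6, 3], total = 9
  t=7: active resources = [3], total = 3
Peak resource demand = 9

9


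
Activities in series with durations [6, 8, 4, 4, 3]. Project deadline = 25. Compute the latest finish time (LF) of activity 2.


LF(activity 2) = deadline - sum of successor durations
Successors: activities 3 through 5 with durations [4, 4, 3]
Sum of successor durations = 11
LF = 25 - 11 = 14

14


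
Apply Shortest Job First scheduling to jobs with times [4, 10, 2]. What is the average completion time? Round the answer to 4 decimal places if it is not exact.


SJF order (ascending): [2, 4, 10]
Completion times:
  Job 1: burst=2, C=2
  Job 2: burst=4, C=6
  Job 3: burst=10, C=16
Average completion = 24/3 = 8.0

8.0


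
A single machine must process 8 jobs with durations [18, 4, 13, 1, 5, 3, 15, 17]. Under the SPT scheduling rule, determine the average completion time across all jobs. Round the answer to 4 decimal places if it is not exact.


Sort jobs by processing time (SPT order): [1, 3, 4, 5, 13, 15, 17, 18]
Compute completion times sequentially:
  Job 1: processing = 1, completes at 1
  Job 2: processing = 3, completes at 4
  Job 3: processing = 4, completes at 8
  Job 4: processing = 5, completes at 13
  Job 5: processing = 13, completes at 26
  Job 6: processing = 15, completes at 41
  Job 7: processing = 17, completes at 58
  Job 8: processing = 18, completes at 76
Sum of completion times = 227
Average completion time = 227/8 = 28.375

28.375
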